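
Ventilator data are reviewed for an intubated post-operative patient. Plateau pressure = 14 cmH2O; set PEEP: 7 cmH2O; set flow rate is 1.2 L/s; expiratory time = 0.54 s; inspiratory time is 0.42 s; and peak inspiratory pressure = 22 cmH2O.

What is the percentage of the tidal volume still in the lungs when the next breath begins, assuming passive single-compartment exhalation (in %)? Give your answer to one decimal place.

Vt = flow × Ti = 1.2 L/s × 0.42 s × 1000 mL/L = 504.0 mL.
R = (PIP − Pplat)/V̇ = (22 − 14) / 1.2 = 8.0/1.2 = 6.667 cmH2O·s/L.
C = Vt/(Pplat − PEEP) = 504.0 / (14 − 7) = 504.0/7.0 = 72.0 mL/cmH2O.
τ = R × C = 6.667 × 0.072 L/cmH2O = 0.48 s.
Fraction remaining at end-expiration = e^(−Te/τ) = e^(−0.54/0.48) = 0.3247 → 32.47%.

32.5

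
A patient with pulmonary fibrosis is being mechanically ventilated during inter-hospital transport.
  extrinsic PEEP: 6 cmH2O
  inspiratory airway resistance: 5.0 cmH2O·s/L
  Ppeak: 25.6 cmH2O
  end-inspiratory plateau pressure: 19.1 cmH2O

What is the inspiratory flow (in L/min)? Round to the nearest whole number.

78

flow = (PIP − Pplat) / Raw = (25.6 − 19.1) / 5.0 = 1.3 L/s × 60 = 78.0 L/min.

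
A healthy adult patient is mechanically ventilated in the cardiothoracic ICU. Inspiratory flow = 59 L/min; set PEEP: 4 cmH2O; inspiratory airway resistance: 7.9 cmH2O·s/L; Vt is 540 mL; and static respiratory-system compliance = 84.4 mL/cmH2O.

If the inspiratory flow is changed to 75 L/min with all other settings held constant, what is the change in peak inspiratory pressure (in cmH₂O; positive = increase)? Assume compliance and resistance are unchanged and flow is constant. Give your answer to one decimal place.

Flow: 59 L/min ÷ 60 = 0.9833 L/s.
New flow: 75 L/min ÷ 60 = 1.25 L/s.
PIP = Vt/C + R·V̇ + PEEP (constant-flow equation of motion).
Only the resistive term changes: ΔPIP = R × ΔV̇ = 7.9 × (1.25 − 0.9833) = 7.9 × 0.2667 = 2.107 cmH2O.

2.1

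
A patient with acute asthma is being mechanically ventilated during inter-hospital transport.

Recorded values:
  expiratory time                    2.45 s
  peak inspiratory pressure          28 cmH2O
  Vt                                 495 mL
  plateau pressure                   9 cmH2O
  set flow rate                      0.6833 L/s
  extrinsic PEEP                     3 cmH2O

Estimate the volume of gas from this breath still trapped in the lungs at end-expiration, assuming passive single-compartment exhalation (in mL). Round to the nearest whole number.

R = (PIP − Pplat)/V̇ = (28 − 9) / 0.6833 = 19.0/0.6833 = 27.806 cmH2O·s/L.
C = Vt/(Pplat − PEEP) = 495.0 / (9 − 3) = 495.0/6.0 = 82.5 mL/cmH2O.
τ = R × C = 27.806 × 0.0825 L/cmH2O = 2.294 s.
Fraction remaining = e^(−Te/τ) = e^(−2.45/2.294) = 0.3437.
Trapped volume = 495.0 × 0.3437 = 170.13 mL.

170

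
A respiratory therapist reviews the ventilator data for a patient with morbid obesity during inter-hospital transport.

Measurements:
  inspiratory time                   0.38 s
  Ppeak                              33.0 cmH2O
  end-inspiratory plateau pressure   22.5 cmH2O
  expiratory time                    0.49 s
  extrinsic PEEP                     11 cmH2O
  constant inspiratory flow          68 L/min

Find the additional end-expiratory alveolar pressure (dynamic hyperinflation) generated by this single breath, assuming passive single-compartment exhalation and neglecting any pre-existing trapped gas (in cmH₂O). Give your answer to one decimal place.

Flow: 68 L/min ÷ 60 = 1.1333 L/s.
Vt = flow × Ti = 1.1333 L/s × 0.38 s × 1000 mL/L = 430.65 mL.
R = (PIP − Pplat)/V̇ = (33.0 − 22.5) / 1.1333 = 10.5/1.1333 = 9.265 cmH2O·s/L.
C = Vt/(Pplat − PEEP) = 430.65 / (22.5 − 11) = 430.65/11.5 = 37.448 mL/cmH2O.
τ = R × C = 9.265 × 0.03745 L/cmH2O = 0.347 s.
Fraction remaining = e^(−Te/τ) = e^(−0.49/0.347) = 0.2436; trapped volume = 430.65 × 0.2436 = 104.91 mL.
Additional alveolar pressure from trapping ≈ V_trapped / C = 104.91 / 37.448 = 2.801 cmH2O.

2.8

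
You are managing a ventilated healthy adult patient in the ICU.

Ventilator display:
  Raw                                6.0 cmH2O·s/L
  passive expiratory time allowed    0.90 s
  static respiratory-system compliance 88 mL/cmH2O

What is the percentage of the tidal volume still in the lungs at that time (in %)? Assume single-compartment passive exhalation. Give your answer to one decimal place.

τ = R × C = 6.0 × 88 mL/cmH2O = 6.0 × 0.088 L/cmH2O = 0.528 s.
Passive exhalation: V(t)/V₀ = e^(−t/τ) = e^(−0.90/0.528) = 0.1819.
Fraction remaining = 0.1819 → 18.19%.

18.2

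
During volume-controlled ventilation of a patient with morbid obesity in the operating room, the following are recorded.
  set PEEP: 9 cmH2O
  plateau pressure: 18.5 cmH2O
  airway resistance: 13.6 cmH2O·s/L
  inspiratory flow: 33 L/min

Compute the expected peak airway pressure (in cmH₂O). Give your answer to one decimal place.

26.0

Flow: 33 L/min ÷ 60 = 0.55 L/s.
PIP = Pplat + Raw × flow = 18.5 + 13.6 × 0.55 = 18.5 + 7.48 = 25.98 cmH2O.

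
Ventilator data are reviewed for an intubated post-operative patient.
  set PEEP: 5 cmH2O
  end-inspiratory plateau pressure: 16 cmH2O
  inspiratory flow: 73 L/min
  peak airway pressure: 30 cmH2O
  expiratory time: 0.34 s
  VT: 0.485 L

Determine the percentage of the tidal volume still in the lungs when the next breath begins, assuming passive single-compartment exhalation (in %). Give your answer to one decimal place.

Flow: 73 L/min ÷ 60 = 1.2167 L/s.
R = (PIP − Pplat)/V̇ = (30 − 16) / 1.2167 = 14.0/1.2167 = 11.507 cmH2O·s/L.
C = Vt/(Pplat − PEEP) = 485.0 / (16 − 5) = 485.0/11.0 = 44.091 mL/cmH2O.
τ = R × C = 11.507 × 0.04409 L/cmH2O = 0.5073 s.
Fraction remaining at end-expiration = e^(−Te/τ) = e^(−0.34/0.5073) = 0.5116 → 51.16%.

51.2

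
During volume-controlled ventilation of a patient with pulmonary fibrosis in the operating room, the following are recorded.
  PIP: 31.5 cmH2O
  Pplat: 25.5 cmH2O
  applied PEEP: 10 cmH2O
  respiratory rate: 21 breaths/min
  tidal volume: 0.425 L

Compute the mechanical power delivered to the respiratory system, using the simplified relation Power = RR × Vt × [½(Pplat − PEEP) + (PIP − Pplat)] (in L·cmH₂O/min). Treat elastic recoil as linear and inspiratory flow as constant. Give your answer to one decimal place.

Per-breath work = Vt × [½(Pplat−PEEP) + (PIP−Pplat)] = 0.425 × [0.5×15.5 + 6.0] = 0.425 × 13.75 = 5.844 L·cmH2O.
Power = 21 × 5.844 = 122.72 L·cmH2O/min.

122.7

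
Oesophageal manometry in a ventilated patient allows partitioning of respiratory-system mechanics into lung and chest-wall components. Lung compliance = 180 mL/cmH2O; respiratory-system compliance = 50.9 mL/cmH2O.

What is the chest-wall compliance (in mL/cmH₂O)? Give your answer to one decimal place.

71.0

1/Ccw = 1/Crs − 1/CL.
1/Ccw = 1/50.9 − 1/180 = 0.01409.
Ccw = 70.972 mL/cmH2O.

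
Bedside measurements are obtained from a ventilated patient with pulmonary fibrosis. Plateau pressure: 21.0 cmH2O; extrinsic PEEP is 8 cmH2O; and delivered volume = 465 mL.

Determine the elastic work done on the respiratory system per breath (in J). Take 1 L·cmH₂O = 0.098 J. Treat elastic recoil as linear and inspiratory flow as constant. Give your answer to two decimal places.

0.30

Elastic work ≈ ½ × (Pplat − PEEP) × Vt = 0.5 × (21.0 − 8) × 0.465 L = 0.5 × 13.0 × 0.465 = 3.023 L·cmH2O.
× 0.098 J/(L·cmH2O) → 0.2963 J.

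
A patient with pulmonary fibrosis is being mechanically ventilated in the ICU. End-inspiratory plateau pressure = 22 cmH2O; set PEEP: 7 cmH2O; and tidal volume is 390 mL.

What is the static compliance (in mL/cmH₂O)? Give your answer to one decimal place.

Cstat = Vt / (Pplat − PEEP) = 390 / (22 − 7) = 390 / 15.0 = 26.0 mL/cmH2O.

26.0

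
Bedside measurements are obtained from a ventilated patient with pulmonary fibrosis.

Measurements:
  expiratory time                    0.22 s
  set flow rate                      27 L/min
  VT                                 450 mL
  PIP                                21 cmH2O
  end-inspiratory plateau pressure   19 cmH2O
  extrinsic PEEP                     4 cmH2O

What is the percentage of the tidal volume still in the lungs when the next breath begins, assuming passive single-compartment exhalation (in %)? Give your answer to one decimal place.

Flow: 27 L/min ÷ 60 = 0.45 L/s.
R = (PIP − Pplat)/V̇ = (21 − 19) / 0.45 = 2.0/0.45 = 4.444 cmH2O·s/L.
C = Vt/(Pplat − PEEP) = 450.0 / (19 − 4) = 450.0/15.0 = 30.0 mL/cmH2O.
τ = R × C = 4.444 × 0.03 L/cmH2O = 0.1333 s.
Fraction remaining at end-expiration = e^(−Te/τ) = e^(−0.22/0.1333) = 0.192 → 19.2%.

19.2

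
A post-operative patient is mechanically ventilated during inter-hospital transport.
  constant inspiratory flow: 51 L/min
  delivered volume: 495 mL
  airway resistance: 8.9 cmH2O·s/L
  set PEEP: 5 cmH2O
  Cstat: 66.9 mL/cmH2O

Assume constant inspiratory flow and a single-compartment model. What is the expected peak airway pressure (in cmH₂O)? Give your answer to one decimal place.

20.0

Flow: 51 L/min ÷ 60 = 0.85 L/s.
Equation of motion (constant flow): PIP = Vt/C + R·V̇ + PEEP.
PIP = 495/66.9 + 8.9×0.85 + 5 = 7.399 + 7.565 + 5 = 19.964 cmH2O.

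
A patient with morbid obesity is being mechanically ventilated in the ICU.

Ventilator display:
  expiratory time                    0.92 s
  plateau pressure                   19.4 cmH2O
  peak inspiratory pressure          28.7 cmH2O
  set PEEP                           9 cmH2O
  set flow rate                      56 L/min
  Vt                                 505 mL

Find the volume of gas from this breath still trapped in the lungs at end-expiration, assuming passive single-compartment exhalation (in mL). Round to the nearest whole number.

Flow: 56 L/min ÷ 60 = 0.9333 L/s.
R = (PIP − Pplat)/V̇ = (28.7 − 19.4) / 0.9333 = 9.3/0.9333 = 9.965 cmH2O·s/L.
C = Vt/(Pplat − PEEP) = 505.0 / (19.4 − 9) = 505.0/10.4 = 48.558 mL/cmH2O.
τ = R × C = 9.965 × 0.04856 L/cmH2O = 0.4839 s.
Fraction remaining = e^(−Te/τ) = e^(−0.92/0.4839) = 0.1494.
Trapped volume = 505.0 × 0.1494 = 75.447 mL.

75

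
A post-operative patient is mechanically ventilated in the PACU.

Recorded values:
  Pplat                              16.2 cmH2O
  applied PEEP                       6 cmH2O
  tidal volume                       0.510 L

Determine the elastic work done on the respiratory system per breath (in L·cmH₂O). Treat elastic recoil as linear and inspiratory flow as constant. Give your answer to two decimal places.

2.60

Elastic work ≈ ½ × (Pplat − PEEP) × Vt = 0.5 × (16.2 − 6) × 0.510 L = 0.5 × 10.2 × 0.510 = 2.601 L·cmH2O.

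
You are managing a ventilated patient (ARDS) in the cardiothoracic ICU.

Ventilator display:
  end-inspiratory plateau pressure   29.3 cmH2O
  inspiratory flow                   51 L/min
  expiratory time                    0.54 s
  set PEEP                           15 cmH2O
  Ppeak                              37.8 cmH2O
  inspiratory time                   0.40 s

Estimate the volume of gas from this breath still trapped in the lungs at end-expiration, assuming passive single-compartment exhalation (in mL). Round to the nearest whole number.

35

Flow: 51 L/min ÷ 60 = 0.85 L/s.
Vt = flow × Ti = 0.85 L/s × 0.40 s × 1000 mL/L = 340.0 mL.
R = (PIP − Pplat)/V̇ = (37.8 − 29.3) / 0.85 = 8.5/0.85 = 10.0 cmH2O·s/L.
C = Vt/(Pplat − PEEP) = 340.0 / (29.3 − 15) = 340.0/14.3 = 23.776 mL/cmH2O.
τ = R × C = 10.0 × 0.02378 L/cmH2O = 0.2378 s.
Fraction remaining = e^(−Te/τ) = e^(−0.54/0.2378) = 0.1032.
Trapped volume = 340.0 × 0.1032 = 35.088 mL.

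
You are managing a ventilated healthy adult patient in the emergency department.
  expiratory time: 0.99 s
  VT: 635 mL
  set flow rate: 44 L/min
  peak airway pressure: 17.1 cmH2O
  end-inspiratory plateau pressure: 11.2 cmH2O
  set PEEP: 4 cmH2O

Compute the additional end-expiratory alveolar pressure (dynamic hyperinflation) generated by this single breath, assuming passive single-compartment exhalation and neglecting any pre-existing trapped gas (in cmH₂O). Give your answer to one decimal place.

1.8

Flow: 44 L/min ÷ 60 = 0.7333 L/s.
R = (PIP − Pplat)/V̇ = (17.1 − 11.2) / 0.7333 = 5.9/0.7333 = 8.046 cmH2O·s/L.
C = Vt/(Pplat − PEEP) = 635.0 / (11.2 − 4) = 635.0/7.2 = 88.194 mL/cmH2O.
τ = R × C = 8.046 × 0.08819 L/cmH2O = 0.7096 s.
Fraction remaining = e^(−Te/τ) = e^(−0.99/0.7096) = 0.2478; trapped volume = 635.0 × 0.2478 = 157.35 mL.
Additional alveolar pressure from trapping ≈ V_trapped / C = 157.35 / 88.194 = 1.784 cmH2O.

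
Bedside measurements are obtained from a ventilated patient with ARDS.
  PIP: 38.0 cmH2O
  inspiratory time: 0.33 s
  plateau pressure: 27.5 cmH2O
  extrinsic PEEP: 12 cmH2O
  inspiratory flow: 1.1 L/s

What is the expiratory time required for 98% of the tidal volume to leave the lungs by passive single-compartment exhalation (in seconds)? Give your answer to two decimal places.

0.87

Vt = flow × Ti = 1.1 L/s × 0.33 s × 1000 mL/L = 363.0 mL.
R = (PIP − Pplat)/V̇ = (38.0 − 27.5) / 1.1 = 10.5/1.1 = 9.545 cmH2O·s/L.
C = Vt/(Pplat − PEEP) = 363.0 / (27.5 − 12) = 363.0/15.5 = 23.419 mL/cmH2O.
τ = R × C = 9.545 × 0.02342 L/cmH2O = 0.2235 s.
t = −τ·ln(1 − 0.98) = −0.2235·ln(0.02) = 0.8743 s.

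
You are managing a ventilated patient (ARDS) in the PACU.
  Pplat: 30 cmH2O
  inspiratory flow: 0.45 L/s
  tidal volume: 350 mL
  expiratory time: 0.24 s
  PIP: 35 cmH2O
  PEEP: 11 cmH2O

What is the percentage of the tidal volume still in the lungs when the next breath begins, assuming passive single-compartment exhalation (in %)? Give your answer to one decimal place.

31.0

R = (PIP − Pplat)/V̇ = (35 − 30) / 0.45 = 5.0/0.45 = 11.111 cmH2O·s/L.
C = Vt/(Pplat − PEEP) = 350.0 / (30 − 11) = 350.0/19.0 = 18.421 mL/cmH2O.
τ = R × C = 11.111 × 0.01842 L/cmH2O = 0.2047 s.
Fraction remaining at end-expiration = e^(−Te/τ) = e^(−0.24/0.2047) = 0.3096 → 30.96%.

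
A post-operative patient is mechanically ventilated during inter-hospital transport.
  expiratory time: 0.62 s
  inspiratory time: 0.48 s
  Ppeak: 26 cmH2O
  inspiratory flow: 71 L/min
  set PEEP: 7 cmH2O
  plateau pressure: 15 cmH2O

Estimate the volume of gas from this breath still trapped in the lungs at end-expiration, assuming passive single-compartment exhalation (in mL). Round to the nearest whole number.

Flow: 71 L/min ÷ 60 = 1.1833 L/s.
Vt = flow × Ti = 1.1833 L/s × 0.48 s × 1000 mL/L = 567.98 mL.
R = (PIP − Pplat)/V̇ = (26 − 15) / 1.1833 = 11.0/1.1833 = 9.296 cmH2O·s/L.
C = Vt/(Pplat − PEEP) = 567.98 / (15 − 7) = 567.98/8.0 = 70.998 mL/cmH2O.
τ = R × C = 9.296 × 0.071 L/cmH2O = 0.66 s.
Fraction remaining = e^(−Te/τ) = e^(−0.62/0.66) = 0.3909.
Trapped volume = 567.98 × 0.3909 = 222.02 mL.

222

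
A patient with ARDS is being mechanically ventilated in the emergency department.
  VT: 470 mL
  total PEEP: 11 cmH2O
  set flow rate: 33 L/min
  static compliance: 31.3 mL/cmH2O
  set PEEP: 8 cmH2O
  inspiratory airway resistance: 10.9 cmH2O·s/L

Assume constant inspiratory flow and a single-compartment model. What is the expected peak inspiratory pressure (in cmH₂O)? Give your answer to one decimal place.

Flow: 33 L/min ÷ 60 = 0.55 L/s.
Total PEEP = 11 cmH2O (set 8 + intrinsic 3); this is the baseline alveolar pressure.
Equation of motion (constant flow): PIP = Vt/C + R·V̇ + PEEP.
PIP = 470/31.3 + 10.9×0.55 + 11 = 15.016 + 5.995 + 11 = 32.011 cmH2O.

32.0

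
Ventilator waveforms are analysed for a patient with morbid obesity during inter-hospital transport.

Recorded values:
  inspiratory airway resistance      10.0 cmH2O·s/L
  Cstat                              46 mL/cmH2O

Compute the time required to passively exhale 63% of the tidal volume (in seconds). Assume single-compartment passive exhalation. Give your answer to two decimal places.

τ = R × C = 10.0 × 46 mL/cmH2O = 10.0 × 0.046 L/cmH2O = 0.46 s.
Exhaled fraction f = 1 − e^(−t/τ) → t = −τ·ln(1 − f) = −0.46·ln(0.37) = 0.4574 s.

0.46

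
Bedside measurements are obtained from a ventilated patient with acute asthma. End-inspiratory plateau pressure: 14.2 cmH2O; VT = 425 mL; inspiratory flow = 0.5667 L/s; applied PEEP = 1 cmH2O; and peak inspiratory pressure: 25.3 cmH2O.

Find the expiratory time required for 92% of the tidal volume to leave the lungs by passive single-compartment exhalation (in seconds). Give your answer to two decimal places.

1.59

R = (PIP − Pplat)/V̇ = (25.3 − 14.2) / 0.5667 = 11.1/0.5667 = 19.587 cmH2O·s/L.
C = Vt/(Pplat − PEEP) = 425.0 / (14.2 − 1) = 425.0/13.2 = 32.197 mL/cmH2O.
τ = R × C = 19.587 × 0.0322 L/cmH2O = 0.6307 s.
t = −τ·ln(1 − 0.92) = −0.6307·ln(0.08) = 1.593 s.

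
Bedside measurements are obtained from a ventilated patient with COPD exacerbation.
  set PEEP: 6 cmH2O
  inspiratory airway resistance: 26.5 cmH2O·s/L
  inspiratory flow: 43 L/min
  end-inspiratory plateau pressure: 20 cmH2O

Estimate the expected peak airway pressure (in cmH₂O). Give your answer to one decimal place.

Flow: 43 L/min ÷ 60 = 0.7167 L/s.
PIP = Pplat + Raw × flow = 20 + 26.5 × 0.7167 = 20 + 18.993 = 38.993 cmH2O.

39.0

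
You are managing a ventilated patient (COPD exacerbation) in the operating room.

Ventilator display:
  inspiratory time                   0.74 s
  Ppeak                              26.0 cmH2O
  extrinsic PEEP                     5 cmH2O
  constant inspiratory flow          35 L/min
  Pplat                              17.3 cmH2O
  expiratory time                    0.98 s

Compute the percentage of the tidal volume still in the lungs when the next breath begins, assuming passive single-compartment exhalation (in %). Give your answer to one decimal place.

Flow: 35 L/min ÷ 60 = 0.5833 L/s.
Vt = flow × Ti = 0.5833 L/s × 0.74 s × 1000 mL/L = 431.64 mL.
R = (PIP − Pplat)/V̇ = (26.0 − 17.3) / 0.5833 = 8.7/0.5833 = 14.915 cmH2O·s/L.
C = Vt/(Pplat − PEEP) = 431.64 / (17.3 − 5) = 431.64/12.3 = 35.093 mL/cmH2O.
τ = R × C = 14.915 × 0.03509 L/cmH2O = 0.5234 s.
Fraction remaining at end-expiration = e^(−Te/τ) = e^(−0.98/0.5234) = 0.1538 → 15.38%.

15.4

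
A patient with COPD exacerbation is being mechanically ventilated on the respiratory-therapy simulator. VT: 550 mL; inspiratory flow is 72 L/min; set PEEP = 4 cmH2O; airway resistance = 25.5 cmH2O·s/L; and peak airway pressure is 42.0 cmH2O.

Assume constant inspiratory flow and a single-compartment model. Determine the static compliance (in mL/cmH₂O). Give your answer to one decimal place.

Flow: 72 L/min ÷ 60 = 1.2 L/s.
Equation of motion (constant flow): PIP = Vt/C + R·V̇ + PEEP.
Vt/C = PIP − R·V̇ − PEEP = 42.0 − 25.5×1.2 − 4 = 42.0 − 30.6 − 4 = 7.4 cmH2O.
C = Vt / 7.4 = 550 / 7.4 = 74.324 mL/cmH2O.

74.3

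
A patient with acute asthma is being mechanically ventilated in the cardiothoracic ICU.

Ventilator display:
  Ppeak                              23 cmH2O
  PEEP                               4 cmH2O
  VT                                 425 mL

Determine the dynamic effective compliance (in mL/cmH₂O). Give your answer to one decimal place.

22.4

Dynamic compliance = Vt / (PIP − PEEP) = 425 / (23 − 4) = 425 / 19.0 = 22.368 mL/cmH2O.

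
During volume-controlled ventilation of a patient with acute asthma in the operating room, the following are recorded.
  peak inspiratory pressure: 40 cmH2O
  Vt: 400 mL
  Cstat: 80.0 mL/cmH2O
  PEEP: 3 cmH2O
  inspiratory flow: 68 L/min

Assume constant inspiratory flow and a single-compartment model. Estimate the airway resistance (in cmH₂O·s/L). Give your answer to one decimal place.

Flow: 68 L/min ÷ 60 = 1.1333 L/s.
Equation of motion (constant flow): PIP = Vt/C + R·V̇ + PEEP.
R·V̇ = PIP − Vt/C − PEEP = 40 − 400/80.0 − 3 = 40 − 5.0 − 3 = 32.0 cmH2O.
R = 32.0 / 1.1333 = 28.236 cmH2O·s/L.

28.2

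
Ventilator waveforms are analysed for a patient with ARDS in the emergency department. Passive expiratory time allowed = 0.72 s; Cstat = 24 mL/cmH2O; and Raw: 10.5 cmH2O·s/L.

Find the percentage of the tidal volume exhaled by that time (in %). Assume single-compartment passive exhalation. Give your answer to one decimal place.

94.3

τ = R × C = 10.5 × 24 mL/cmH2O = 10.5 × 0.024 L/cmH2O = 0.252 s.
Passive exhalation: V(t)/V₀ = e^(−t/τ) = e^(−0.72/0.252) = 0.05743.
Fraction exhaled = 1 − 0.05743 = 0.9426 → 94.26%.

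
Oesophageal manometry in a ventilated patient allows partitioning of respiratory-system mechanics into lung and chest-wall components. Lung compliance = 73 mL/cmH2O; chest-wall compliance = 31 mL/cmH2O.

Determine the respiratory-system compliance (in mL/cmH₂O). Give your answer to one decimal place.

Lung and chest wall are elastances in series: 1/Crs = 1/CL + 1/Ccw.
1/Crs = 1/73 + 1/31 = 0.04596.
Crs = 21.758 mL/cmH2O.

21.8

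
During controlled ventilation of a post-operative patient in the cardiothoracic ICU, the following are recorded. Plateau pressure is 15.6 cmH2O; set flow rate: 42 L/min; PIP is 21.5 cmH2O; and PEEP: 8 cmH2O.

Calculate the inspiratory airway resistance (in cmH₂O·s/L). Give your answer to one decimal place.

8.4

Flow: 42 L/min ÷ 60 = 0.7 L/s.
Raw = (PIP − Pplat) / flow = (21.5 − 15.6) / 0.7 = 5.9 / 0.7 = 8.429 cmH2O·s/L.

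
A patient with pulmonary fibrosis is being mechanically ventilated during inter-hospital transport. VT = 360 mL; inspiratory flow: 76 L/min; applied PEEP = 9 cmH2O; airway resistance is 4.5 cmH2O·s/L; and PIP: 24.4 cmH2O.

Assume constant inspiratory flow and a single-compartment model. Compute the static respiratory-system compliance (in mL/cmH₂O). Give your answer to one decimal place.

Flow: 76 L/min ÷ 60 = 1.2667 L/s.
Equation of motion (constant flow): PIP = Vt/C + R·V̇ + PEEP.
Vt/C = PIP − R·V̇ − PEEP = 24.4 − 4.5×1.2667 − 9 = 24.4 − 5.7 − 9 = 9.7 cmH2O.
C = Vt / 9.7 = 360 / 9.7 = 37.113 mL/cmH2O.

37.1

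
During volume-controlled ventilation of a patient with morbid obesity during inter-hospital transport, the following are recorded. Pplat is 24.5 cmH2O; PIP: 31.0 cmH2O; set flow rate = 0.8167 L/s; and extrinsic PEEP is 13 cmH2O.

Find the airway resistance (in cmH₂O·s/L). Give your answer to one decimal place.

8.0

Raw = (PIP − Pplat) / flow = (31.0 − 24.5) / 0.8167 = 6.5 / 0.8167 = 7.959 cmH2O·s/L.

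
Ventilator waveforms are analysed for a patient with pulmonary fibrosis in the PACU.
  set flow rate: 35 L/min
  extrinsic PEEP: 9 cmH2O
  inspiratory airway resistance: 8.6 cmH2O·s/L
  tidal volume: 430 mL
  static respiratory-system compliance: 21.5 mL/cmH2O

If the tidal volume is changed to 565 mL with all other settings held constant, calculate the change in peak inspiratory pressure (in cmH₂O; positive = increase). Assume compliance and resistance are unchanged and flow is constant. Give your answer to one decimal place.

6.3

PIP = Vt/C + R·V̇ + PEEP (constant-flow equation of motion).
Only the elastic term changes: ΔPIP = ΔVt / C = (565 − 430) / 21.5 = 6.279 cmH2O.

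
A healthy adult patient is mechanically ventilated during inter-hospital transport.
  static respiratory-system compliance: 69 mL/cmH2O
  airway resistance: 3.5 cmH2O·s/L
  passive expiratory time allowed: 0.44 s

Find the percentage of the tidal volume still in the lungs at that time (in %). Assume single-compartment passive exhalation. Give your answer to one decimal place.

16.2

τ = R × C = 3.5 × 69 mL/cmH2O = 3.5 × 0.069 L/cmH2O = 0.2415 s.
Passive exhalation: V(t)/V₀ = e^(−t/τ) = e^(−0.44/0.2415) = 0.1617.
Fraction remaining = 0.1617 → 16.17%.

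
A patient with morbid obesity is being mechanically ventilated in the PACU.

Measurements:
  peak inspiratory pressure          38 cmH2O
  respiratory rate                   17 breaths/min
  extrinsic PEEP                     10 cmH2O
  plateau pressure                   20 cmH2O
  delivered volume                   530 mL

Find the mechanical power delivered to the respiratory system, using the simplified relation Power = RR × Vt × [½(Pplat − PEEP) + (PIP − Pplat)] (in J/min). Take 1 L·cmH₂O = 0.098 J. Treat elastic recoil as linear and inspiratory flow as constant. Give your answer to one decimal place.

20.3

Per-breath work = Vt × [½(Pplat−PEEP) + (PIP−Pplat)] = 0.530 × [0.5×10.0 + 18.0] = 0.530 × 23.0 = 12.19 L·cmH2O.
Power = 17 × 12.19 = 207.23 L·cmH2O/min.
× 0.098 J/(L·cmH2O) → 20.309 J/min.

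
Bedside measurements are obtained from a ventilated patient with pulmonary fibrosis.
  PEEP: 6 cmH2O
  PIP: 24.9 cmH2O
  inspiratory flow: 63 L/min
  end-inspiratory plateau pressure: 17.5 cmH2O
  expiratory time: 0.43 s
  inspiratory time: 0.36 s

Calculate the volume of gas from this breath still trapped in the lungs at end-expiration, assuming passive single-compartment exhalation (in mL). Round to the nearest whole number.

59

Flow: 63 L/min ÷ 60 = 1.05 L/s.
Vt = flow × Ti = 1.05 L/s × 0.36 s × 1000 mL/L = 378.0 mL.
R = (PIP − Pplat)/V̇ = (24.9 − 17.5) / 1.05 = 7.4/1.05 = 7.048 cmH2O·s/L.
C = Vt/(Pplat − PEEP) = 378.0 / (17.5 − 6) = 378.0/11.5 = 32.87 mL/cmH2O.
τ = R × C = 7.048 × 0.03287 L/cmH2O = 0.2317 s.
Fraction remaining = e^(−Te/τ) = e^(−0.43/0.2317) = 0.1563.
Trapped volume = 378.0 × 0.1563 = 59.081 mL.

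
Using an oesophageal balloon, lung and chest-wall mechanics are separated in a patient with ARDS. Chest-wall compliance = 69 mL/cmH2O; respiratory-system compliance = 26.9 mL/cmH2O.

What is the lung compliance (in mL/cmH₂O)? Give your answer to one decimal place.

44.1

1/CL = 1/Crs − 1/Ccw.
1/CL = 1/26.9 − 1/69 = 0.02268.
CL = 44.092 mL/cmH2O.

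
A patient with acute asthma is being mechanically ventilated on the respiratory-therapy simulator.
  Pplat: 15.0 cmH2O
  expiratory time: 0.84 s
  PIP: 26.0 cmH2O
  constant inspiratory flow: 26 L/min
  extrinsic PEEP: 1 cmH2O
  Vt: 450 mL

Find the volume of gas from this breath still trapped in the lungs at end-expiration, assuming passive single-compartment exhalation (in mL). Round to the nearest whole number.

Flow: 26 L/min ÷ 60 = 0.4333 L/s.
R = (PIP − Pplat)/V̇ = (26.0 − 15.0) / 0.4333 = 11.0/0.4333 = 25.387 cmH2O·s/L.
C = Vt/(Pplat − PEEP) = 450.0 / (15.0 − 1) = 450.0/14.0 = 32.143 mL/cmH2O.
τ = R × C = 25.387 × 0.03214 L/cmH2O = 0.8159 s.
Fraction remaining = e^(−Te/τ) = e^(−0.84/0.8159) = 0.3572.
Trapped volume = 450.0 × 0.3572 = 160.74 mL.

161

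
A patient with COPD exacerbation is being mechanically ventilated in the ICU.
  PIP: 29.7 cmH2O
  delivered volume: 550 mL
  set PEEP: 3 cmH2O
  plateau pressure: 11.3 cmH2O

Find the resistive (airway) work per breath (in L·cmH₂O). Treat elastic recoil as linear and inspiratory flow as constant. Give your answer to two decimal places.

With constant inspiratory flow the resistive pressure is constant at PIP − Pplat = 29.7 − 11.3 = 18.4 cmH2O, so resistive work = 18.4 × 0.550 = 10.12 L·cmH2O.

10.12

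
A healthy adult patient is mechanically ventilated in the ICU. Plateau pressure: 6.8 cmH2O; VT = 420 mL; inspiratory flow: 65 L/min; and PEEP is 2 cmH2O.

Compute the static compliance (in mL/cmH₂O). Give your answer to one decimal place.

87.5

Cstat = Vt / (Pplat − PEEP) = 420 / (6.8 − 2) = 420 / 4.8 = 87.5 mL/cmH2O.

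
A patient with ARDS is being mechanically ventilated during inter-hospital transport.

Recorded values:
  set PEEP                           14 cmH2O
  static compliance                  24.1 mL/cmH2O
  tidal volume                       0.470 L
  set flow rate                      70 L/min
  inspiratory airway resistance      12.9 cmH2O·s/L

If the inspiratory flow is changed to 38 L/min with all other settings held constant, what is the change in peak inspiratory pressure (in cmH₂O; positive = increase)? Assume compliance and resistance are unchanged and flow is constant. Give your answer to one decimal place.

-6.9

Flow: 70 L/min ÷ 60 = 1.1667 L/s.
New flow: 38 L/min ÷ 60 = 0.6333 L/s.
PIP = Vt/C + R·V̇ + PEEP (constant-flow equation of motion).
Only the resistive term changes: ΔPIP = R × ΔV̇ = 12.9 × (0.6333 − 1.1667) = 12.9 × -0.5334 = -6.881 cmH2O.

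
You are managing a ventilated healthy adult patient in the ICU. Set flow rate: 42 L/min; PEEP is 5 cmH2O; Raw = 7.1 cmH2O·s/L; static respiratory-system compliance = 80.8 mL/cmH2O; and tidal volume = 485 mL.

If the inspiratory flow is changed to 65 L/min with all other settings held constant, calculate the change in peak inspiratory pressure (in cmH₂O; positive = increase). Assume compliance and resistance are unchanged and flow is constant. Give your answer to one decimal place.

2.7

Flow: 42 L/min ÷ 60 = 0.7 L/s.
New flow: 65 L/min ÷ 60 = 1.0833 L/s.
PIP = Vt/C + R·V̇ + PEEP (constant-flow equation of motion).
Only the resistive term changes: ΔPIP = R × ΔV̇ = 7.1 × (1.0833 − 0.7) = 7.1 × 0.3833 = 2.721 cmH2O.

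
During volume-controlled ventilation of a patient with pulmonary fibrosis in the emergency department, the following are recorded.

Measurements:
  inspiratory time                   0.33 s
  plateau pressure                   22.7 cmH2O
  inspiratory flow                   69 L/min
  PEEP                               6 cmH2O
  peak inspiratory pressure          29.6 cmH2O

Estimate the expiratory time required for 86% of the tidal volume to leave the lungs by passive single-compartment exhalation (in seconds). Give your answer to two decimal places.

0.27

Flow: 69 L/min ÷ 60 = 1.15 L/s.
Vt = flow × Ti = 1.15 L/s × 0.33 s × 1000 mL/L = 379.5 mL.
R = (PIP − Pplat)/V̇ = (29.6 − 22.7) / 1.15 = 6.9/1.15 = 6.0 cmH2O·s/L.
C = Vt/(Pplat − PEEP) = 379.5 / (22.7 − 6) = 379.5/16.7 = 22.725 mL/cmH2O.
τ = R × C = 6.0 × 0.02273 L/cmH2O = 0.1364 s.
t = −τ·ln(1 − 0.86) = −0.1364·ln(0.14) = 0.2682 s.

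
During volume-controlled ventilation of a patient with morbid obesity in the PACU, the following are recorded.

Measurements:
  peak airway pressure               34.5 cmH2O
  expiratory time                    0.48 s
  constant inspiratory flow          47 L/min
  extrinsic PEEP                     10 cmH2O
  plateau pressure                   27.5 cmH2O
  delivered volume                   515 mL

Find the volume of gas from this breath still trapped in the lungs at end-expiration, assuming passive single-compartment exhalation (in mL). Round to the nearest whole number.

83

Flow: 47 L/min ÷ 60 = 0.7833 L/s.
R = (PIP − Pplat)/V̇ = (34.5 − 27.5) / 0.7833 = 7.0/0.7833 = 8.937 cmH2O·s/L.
C = Vt/(Pplat − PEEP) = 515.0 / (27.5 − 10) = 515.0/17.5 = 29.429 mL/cmH2O.
τ = R × C = 8.937 × 0.02943 L/cmH2O = 0.263 s.
Fraction remaining = e^(−Te/τ) = e^(−0.48/0.263) = 0.1612.
Trapped volume = 515.0 × 0.1612 = 83.018 mL.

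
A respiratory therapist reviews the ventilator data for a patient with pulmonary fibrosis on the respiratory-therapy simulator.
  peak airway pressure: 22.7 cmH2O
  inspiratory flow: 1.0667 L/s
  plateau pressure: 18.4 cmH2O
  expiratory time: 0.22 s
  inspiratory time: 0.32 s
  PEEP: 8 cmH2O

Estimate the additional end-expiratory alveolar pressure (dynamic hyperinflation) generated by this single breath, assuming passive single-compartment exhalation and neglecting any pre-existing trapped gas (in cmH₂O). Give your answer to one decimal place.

2.0

Vt = flow × Ti = 1.0667 L/s × 0.32 s × 1000 mL/L = 341.34 mL.
R = (PIP − Pplat)/V̇ = (22.7 − 18.4) / 1.0667 = 4.3/1.0667 = 4.031 cmH2O·s/L.
C = Vt/(Pplat − PEEP) = 341.34 / (18.4 − 8) = 341.34/10.4 = 32.821 mL/cmH2O.
τ = R × C = 4.031 × 0.03282 L/cmH2O = 0.1323 s.
Fraction remaining = e^(−Te/τ) = e^(−0.22/0.1323) = 0.1896; trapped volume = 341.34 × 0.1896 = 64.718 mL.
Additional alveolar pressure from trapping ≈ V_trapped / C = 64.718 / 32.821 = 1.972 cmH2O.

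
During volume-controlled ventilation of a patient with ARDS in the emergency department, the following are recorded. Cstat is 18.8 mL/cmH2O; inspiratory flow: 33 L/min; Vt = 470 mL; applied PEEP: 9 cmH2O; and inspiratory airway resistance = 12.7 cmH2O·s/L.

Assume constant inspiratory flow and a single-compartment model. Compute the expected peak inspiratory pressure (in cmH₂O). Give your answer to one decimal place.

41.0

Flow: 33 L/min ÷ 60 = 0.55 L/s.
Equation of motion (constant flow): PIP = Vt/C + R·V̇ + PEEP.
PIP = 470/18.8 + 12.7×0.55 + 9 = 25.0 + 6.985 + 9 = 40.985 cmH2O.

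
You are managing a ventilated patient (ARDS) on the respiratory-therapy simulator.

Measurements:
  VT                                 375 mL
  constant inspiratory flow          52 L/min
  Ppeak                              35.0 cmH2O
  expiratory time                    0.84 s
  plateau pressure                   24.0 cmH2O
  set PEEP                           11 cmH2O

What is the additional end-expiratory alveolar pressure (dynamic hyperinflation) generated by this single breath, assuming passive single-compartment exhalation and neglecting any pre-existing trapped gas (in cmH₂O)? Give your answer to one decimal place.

1.3

Flow: 52 L/min ÷ 60 = 0.8667 L/s.
R = (PIP − Pplat)/V̇ = (35.0 − 24.0) / 0.8667 = 11.0/0.8667 = 12.692 cmH2O·s/L.
C = Vt/(Pplat − PEEP) = 375.0 / (24.0 − 11) = 375.0/13.0 = 28.846 mL/cmH2O.
τ = R × C = 12.692 × 0.02885 L/cmH2O = 0.3662 s.
Fraction remaining = e^(−Te/τ) = e^(−0.84/0.3662) = 0.1009; trapped volume = 375.0 × 0.1009 = 37.838 mL.
Additional alveolar pressure from trapping ≈ V_trapped / C = 37.838 / 28.846 = 1.312 cmH2O.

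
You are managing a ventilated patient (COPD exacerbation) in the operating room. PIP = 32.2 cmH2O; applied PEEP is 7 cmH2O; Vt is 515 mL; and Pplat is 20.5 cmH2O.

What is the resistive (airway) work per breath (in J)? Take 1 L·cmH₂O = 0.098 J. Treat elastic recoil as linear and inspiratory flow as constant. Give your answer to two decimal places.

0.59

With constant inspiratory flow the resistive pressure is constant at PIP − Pplat = 32.2 − 20.5 = 11.7 cmH2O, so resistive work = 11.7 × 0.515 = 6.026 L·cmH2O.
× 0.098 J/(L·cmH2O) → 0.5905 J.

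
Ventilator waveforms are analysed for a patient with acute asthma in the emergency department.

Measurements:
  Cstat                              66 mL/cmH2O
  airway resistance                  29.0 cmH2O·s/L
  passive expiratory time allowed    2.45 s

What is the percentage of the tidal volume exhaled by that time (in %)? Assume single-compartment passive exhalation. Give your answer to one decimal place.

τ = R × C = 29.0 × 66 mL/cmH2O = 29.0 × 0.066 L/cmH2O = 1.914 s.
Passive exhalation: V(t)/V₀ = e^(−t/τ) = e^(−2.45/1.914) = 0.278.
Fraction exhaled = 1 − 0.278 = 0.722 → 72.2%.

72.2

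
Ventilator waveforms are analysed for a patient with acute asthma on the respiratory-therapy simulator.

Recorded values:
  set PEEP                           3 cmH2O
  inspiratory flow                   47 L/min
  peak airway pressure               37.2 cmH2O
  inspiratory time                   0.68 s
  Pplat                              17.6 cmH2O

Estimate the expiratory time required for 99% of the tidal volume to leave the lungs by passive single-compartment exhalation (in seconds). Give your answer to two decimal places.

Flow: 47 L/min ÷ 60 = 0.7833 L/s.
Vt = flow × Ti = 0.7833 L/s × 0.68 s × 1000 mL/L = 532.64 mL.
R = (PIP − Pplat)/V̇ = (37.2 − 17.6) / 0.7833 = 19.6/0.7833 = 25.022 cmH2O·s/L.
C = Vt/(Pplat − PEEP) = 532.64 / (17.6 − 3) = 532.64/14.6 = 36.482 mL/cmH2O.
τ = R × C = 25.022 × 0.03648 L/cmH2O = 0.9128 s.
t = −τ·ln(1 − 0.99) = −0.9128·ln(0.01) = 4.204 s.

4.20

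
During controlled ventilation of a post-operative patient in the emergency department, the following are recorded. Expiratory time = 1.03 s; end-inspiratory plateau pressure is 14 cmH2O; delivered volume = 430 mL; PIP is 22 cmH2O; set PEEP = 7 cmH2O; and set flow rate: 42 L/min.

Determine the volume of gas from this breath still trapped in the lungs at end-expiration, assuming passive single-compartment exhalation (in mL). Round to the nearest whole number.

99

Flow: 42 L/min ÷ 60 = 0.7 L/s.
R = (PIP − Pplat)/V̇ = (22 − 14) / 0.7 = 8.0/0.7 = 11.429 cmH2O·s/L.
C = Vt/(Pplat − PEEP) = 430.0 / (14 − 7) = 430.0/7.0 = 61.429 mL/cmH2O.
τ = R × C = 11.429 × 0.06143 L/cmH2O = 0.7021 s.
Fraction remaining = e^(−Te/τ) = e^(−1.03/0.7021) = 0.2306.
Trapped volume = 430.0 × 0.2306 = 99.158 mL.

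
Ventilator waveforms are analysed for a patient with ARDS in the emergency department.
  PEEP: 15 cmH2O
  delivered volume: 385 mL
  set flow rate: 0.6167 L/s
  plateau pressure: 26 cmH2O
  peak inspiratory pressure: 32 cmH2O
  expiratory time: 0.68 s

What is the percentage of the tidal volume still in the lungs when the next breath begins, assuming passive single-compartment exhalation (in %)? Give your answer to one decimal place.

R = (PIP − Pplat)/V̇ = (32 − 26) / 0.6167 = 6.0/0.6167 = 9.729 cmH2O·s/L.
C = Vt/(Pplat − PEEP) = 385.0 / (26 − 15) = 385.0/11.0 = 35.0 mL/cmH2O.
τ = R × C = 9.729 × 0.035 L/cmH2O = 0.3405 s.
Fraction remaining at end-expiration = e^(−Te/τ) = e^(−0.68/0.3405) = 0.1357 → 13.57%.

13.6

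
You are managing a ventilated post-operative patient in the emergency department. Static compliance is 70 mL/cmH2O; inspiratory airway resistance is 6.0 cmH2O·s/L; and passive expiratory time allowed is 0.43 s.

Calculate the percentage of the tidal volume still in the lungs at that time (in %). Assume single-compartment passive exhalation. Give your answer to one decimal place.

35.9

τ = R × C = 6.0 × 70 mL/cmH2O = 6.0 × 0.070 L/cmH2O = 0.42 s.
Passive exhalation: V(t)/V₀ = e^(−t/τ) = e^(−0.43/0.42) = 0.3592.
Fraction remaining = 0.3592 → 35.92%.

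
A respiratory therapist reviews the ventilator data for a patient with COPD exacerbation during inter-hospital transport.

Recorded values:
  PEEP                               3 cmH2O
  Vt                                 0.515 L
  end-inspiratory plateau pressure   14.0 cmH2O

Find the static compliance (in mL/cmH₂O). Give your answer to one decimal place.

Cstat = Vt / (Pplat − PEEP) = 515 / (14.0 − 3) = 515 / 11.0 = 46.818 mL/cmH2O.

46.8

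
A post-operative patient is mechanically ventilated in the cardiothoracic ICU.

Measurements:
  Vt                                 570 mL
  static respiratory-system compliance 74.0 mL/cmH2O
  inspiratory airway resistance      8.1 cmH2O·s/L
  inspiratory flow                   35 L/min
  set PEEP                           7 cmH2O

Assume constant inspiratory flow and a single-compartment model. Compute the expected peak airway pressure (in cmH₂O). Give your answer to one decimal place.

Flow: 35 L/min ÷ 60 = 0.5833 L/s.
Equation of motion (constant flow): PIP = Vt/C + R·V̇ + PEEP.
PIP = 570/74.0 + 8.1×0.5833 + 7 = 7.703 + 4.725 + 7 = 19.428 cmH2O.

19.4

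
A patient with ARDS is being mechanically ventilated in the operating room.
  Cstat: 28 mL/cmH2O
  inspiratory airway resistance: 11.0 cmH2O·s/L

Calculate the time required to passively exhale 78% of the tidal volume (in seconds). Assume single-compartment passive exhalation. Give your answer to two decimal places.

τ = R × C = 11.0 × 28 mL/cmH2O = 11.0 × 0.028 L/cmH2O = 0.308 s.
Exhaled fraction f = 1 − e^(−t/τ) → t = −τ·ln(1 − f) = −0.308·ln(0.22) = 0.4664 s.

0.47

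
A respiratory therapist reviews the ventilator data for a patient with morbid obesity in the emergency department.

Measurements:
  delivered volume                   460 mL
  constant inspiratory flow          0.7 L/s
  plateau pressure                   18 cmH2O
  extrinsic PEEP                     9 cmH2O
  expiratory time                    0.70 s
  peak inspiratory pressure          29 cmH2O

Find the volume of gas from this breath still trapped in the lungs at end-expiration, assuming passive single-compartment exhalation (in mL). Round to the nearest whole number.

192

R = (PIP − Pplat)/V̇ = (29 − 18) / 0.7 = 11.0/0.7 = 15.714 cmH2O·s/L.
C = Vt/(Pplat − PEEP) = 460.0 / (18 − 9) = 460.0/9.0 = 51.111 mL/cmH2O.
τ = R × C = 15.714 × 0.05111 L/cmH2O = 0.8031 s.
Fraction remaining = e^(−Te/τ) = e^(−0.70/0.8031) = 0.4183.
Trapped volume = 460.0 × 0.4183 = 192.42 mL.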